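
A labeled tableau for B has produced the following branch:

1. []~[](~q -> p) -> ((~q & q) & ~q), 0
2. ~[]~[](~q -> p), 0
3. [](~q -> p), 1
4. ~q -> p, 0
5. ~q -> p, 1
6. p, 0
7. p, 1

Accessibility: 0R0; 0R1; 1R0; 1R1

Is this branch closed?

No, open

No world carries both an atom and its negation.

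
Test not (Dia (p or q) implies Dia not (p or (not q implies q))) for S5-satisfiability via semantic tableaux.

Satisfiable (open branch found)

1. not (Dia (p or q) implies Dia not (p or (not q implies q))), u
2. Dia (p or q), u
3. not Dia not (p or (not q implies q)), u
4. p or (not q implies q), u
5. not q implies q, u
6. q, u
7. p or q, v
8. p or (not q implies q), v
9. q, v
10. not q implies q, v
Accessibility: uRu, uRv, vRu, vRv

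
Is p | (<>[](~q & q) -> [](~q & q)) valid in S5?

Tableau for the negation ~(p | (<>[](~q & q) -> [](~q & q))):
1. ~(p | (<>[](~q & q) -> [](~q & q))), u
2. ~p, u
3. ~(<>[](~q & q) -> [](~q & q)), u
4. <>[](~q & q), u
5. ~[](~q & q), u
6. [](~q & q), v
7. ~q & q, u
8. ~q, u
9. q, u
Accessibility: uRu, uRv, vRu, vRv
Branch closes: q and ~q both at u.
Every branch of the negation's tableau closes; the branch above is one of them.

Valid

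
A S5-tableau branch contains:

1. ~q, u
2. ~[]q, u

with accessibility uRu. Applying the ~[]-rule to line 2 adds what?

a fresh world v with uRv, and ~q at v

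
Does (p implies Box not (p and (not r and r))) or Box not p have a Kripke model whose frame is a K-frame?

1. (p implies Box not (p and (not r and r))) or Box not p, u
2. Box not p, u

Yes, satisfiable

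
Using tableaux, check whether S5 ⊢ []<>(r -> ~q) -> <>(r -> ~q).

Valid

Tableau for the negation ~([]<>(r -> ~q) -> <>(r -> ~q)):
1. ~([]<>(r -> ~q) -> <>(r -> ~q)), 0
2. []<>(r -> ~q), 0   [~->-rule on 1]
3. ~<>(r -> ~q), 0   [~->-rule on 1]
4. <>(r -> ~q), 0   [[]-rule on 2 via 0R0]
5. ~(r -> ~q), 0   [~<>-rule on 3 via 0R0]
6. r, 0   [~->-rule on 5]
7. q, 0   [~->-rule on 5]
8. r -> ~q, 1   [<>-rule on 4: fresh world 1, 0R1]
9. <>(r -> ~q), 1   [[]-rule on 2 via 0R1]
10. ~(r -> ~q), 1   [~<>-rule on 3 via 0R1]
11. r, 1   [~->-rule on 10]
12. q, 1   [~->-rule on 10]
13. ~q, 1   [->-rule on 8 (branches; this branch)]
Accessibility: 0R0, 0R1, 1R0, 1R1
Branch closes: q and ~q both at 1.
Every branch of the negation's tableau closes; the branch above is one of them.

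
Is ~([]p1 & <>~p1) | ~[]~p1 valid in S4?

Tableau for the negation ~(~([]p1 & <>~p1) | ~[]~p1):
1. ~(~([]p1 & <>~p1) | ~[]~p1), w0
2. []p1 & <>~p1, w0   [~|-rule on 1]
3. []~p1, w0   [~|-rule on 1]
4. []p1, w0   [&-rule on 2]
5. <>~p1, w0   [&-rule on 2]
6. ~p1, w0   [[]-rule on 3 via w0Rw0]
7. p1, w0   [[]-rule on 4 via w0Rw0]
Accessibility: w0Rw0
Branch closes: p1 and ~p1 both at w0.
Every branch of the negation's tableau closes; the branch above is one of them.

Valid in S4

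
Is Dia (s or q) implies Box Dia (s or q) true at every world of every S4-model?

Tableau for the negation not (Dia (s or q) implies Box Dia (s or q)):
1. not (Dia (s or q) implies Box Dia (s or q)), 0
2. Dia (s or q), 0
3. not Box Dia (s or q), 0
4. s or q, 1
5. q, 1
6. not Dia (s or q), 2
7. not (s or q), 2
8. not s, 2
9. not q, 2
Accessibility: 0R0, 0R1, 0R2, 1R1, 2R2
The negation has an open branch (countermodel exists).

No, not valid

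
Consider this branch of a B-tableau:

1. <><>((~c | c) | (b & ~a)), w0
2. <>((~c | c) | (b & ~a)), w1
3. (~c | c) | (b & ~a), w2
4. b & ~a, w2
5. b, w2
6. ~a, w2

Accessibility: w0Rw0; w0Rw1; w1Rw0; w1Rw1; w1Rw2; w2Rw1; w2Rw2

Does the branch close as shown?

No world carries both an atom and its negation.

No, open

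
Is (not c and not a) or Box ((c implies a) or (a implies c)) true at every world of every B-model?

Tableau for the negation not ((not c and not a) or Box ((c implies a) or (a implies c))):
1. not ((not c and not a) or Box ((c implies a) or (a implies c))), u
2. not (not c and not a), u   [neg-or-rule on 1]
3. not Box ((c implies a) or (a implies c)), u   [neg-or-rule on 1]
4. a, u   [neg-and-rule on 2 (branches; this branch)]
5. not ((c implies a) or (a implies c)), v   [neg-Box-rule on 3: fresh world v, uRv]
6. not (c implies a), v   [neg-or-rule on 5]
7. not (a implies c), v   [neg-or-rule on 5]
8. c, v   [neg-implies-rule on 6]
9. not a, v   [neg-implies-rule on 6]
10. a, v   [neg-implies-rule on 7]
11. not c, v   [neg-implies-rule on 7]
Accessibility: uRu, uRv, vRu, vRv
Branch closes: a and not a both at v.
All branches of the negation close; one closing branch shown above.

Valid in B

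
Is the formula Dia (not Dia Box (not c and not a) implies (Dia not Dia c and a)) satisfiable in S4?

Yes, satisfiable

1. Dia (not Dia Box (not c and not a) implies (Dia not Dia c and a)), 0
2. not Dia Box (not c and not a) implies (Dia not Dia c and a), 1   [Dia-rule on 1: fresh world 1, 0R1]
3. Dia not Dia c and a, 1   [implies-rule on 2 (branches; this branch)]
4. Dia not Dia c, 1   [and-rule on 3]
5. a, 1   [and-rule on 3]
6. not Dia c, 2   [Dia-rule on 4: fresh world 2, 1R2]
7. not c, 2   [neg-Dia-rule on 6 via 2R2]
Accessibility: 0R0, 0R1, 0R2, 1R1, 1R2, 2R2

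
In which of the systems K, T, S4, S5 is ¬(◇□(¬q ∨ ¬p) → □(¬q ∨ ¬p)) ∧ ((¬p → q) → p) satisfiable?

K, T, S4

S5-tableau for the formula:
1. ¬(◇□(¬q ∨ ¬p) → □(¬q ∨ ¬p)) ∧ ((¬p → q) → p), 0
2. ¬(◇□(¬q ∨ ¬p) → □(¬q ∨ ¬p)), 0
3. (¬p → q) → p, 0
4. ◇□(¬q ∨ ¬p), 0
5. ¬□(¬q ∨ ¬p), 0
6. ¬(¬p → q), 0
7. ¬p, 0
8. ¬q, 0
9. □(¬q ∨ ¬p), 1
10. ¬q ∨ ¬p, 0
11. ¬q ∨ ¬p, 1
12. ¬p, 1
13. ¬(¬q ∨ ¬p), 2
14. q, 2
15. p, 2
16. ¬q ∨ ¬p, 2
17. ¬p, 2
Accessibility: 0R0, 0R1, 0R2, 1R0, 1R1, 1R2, 2R0, 2R1, 2R2
Branch closes: p and ¬p both at 2.
Every branch closes (one shown): unsatisfiable in S5.
S4-tableau for the formula:
1. ¬(◇□(¬q ∨ ¬p) → □(¬q ∨ ¬p)) ∧ ((¬p → q) → p), 0
2. ¬(◇□(¬q ∨ ¬p) → □(¬q ∨ ¬p)), 0
3. (¬p → q) → p, 0
4. ◇□(¬q ∨ ¬p), 0
5. ¬□(¬q ∨ ¬p), 0
6. p, 0
7. □(¬q ∨ ¬p), 1
8. ¬q ∨ ¬p, 1
9. ¬p, 1
10. ¬(¬q ∨ ¬p), 2
11. q, 2
12. p, 2
Accessibility: 0R0, 0R1, 0R2, 1R1, 2R2
Complete open branch: satisfiable in S4, hence also in K, T (this S4-model is also a K-model and a T-model).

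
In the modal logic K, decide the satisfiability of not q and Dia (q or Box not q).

Satisfiable (open branch found)

1. not q and Dia (q or Box not q), 0
2. not q, 0
3. Dia (q or Box not q), 0
4. q or Box not q, 1
5. Box not q, 1
Accessibility: 0R1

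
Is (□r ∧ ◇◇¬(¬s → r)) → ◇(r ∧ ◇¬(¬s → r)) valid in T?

Valid

Tableau for the negation ¬((□r ∧ ◇◇¬(¬s → r)) → ◇(r ∧ ◇¬(¬s → r))):
1. ¬((□r ∧ ◇◇¬(¬s → r)) → ◇(r ∧ ◇¬(¬s → r))), 0
2. □r ∧ ◇◇¬(¬s → r), 0
3. ¬◇(r ∧ ◇¬(¬s → r)), 0
4. □r, 0
5. ◇◇¬(¬s → r), 0
6. ¬(r ∧ ◇¬(¬s → r)), 0
7. r, 0
8. ¬◇¬(¬s → r), 0
9. ¬s → r, 0
10. ◇¬(¬s → r), 1
11. ¬(r ∧ ◇¬(¬s → r)), 1
12. r, 1
13. ¬s → r, 1
14. ¬◇¬(¬s → r), 1
15. ¬(¬s → r), 2
16. ¬s, 2
17. ¬r, 2
18. ¬s → r, 2
19. r, 2
Accessibility: 0R0, 0R1, 1R1, 1R2, 2R2
Branch closes: r and ¬r both at 2.
Every branch of the negation's tableau closes; the branch above is one of them.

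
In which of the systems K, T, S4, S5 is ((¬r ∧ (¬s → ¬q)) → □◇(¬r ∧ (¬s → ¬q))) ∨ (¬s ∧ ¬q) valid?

S5

S4-tableau for the negation ¬(((¬r ∧ (¬s → ¬q)) → □◇(¬r ∧ (¬s → ¬q))) ∨ (¬s ∧ ¬q)):
1. ¬(((¬r ∧ (¬s → ¬q)) → □◇(¬r ∧ (¬s → ¬q))) ∨ (¬s ∧ ¬q)), w0
2. ¬((¬r ∧ (¬s → ¬q)) → □◇(¬r ∧ (¬s → ¬q))), w0
3. ¬(¬s ∧ ¬q), w0
4. ¬r ∧ (¬s → ¬q), w0
5. ¬□◇(¬r ∧ (¬s → ¬q)), w0
6. ¬r, w0
7. ¬s → ¬q, w0
8. q, w0
9. s, w0
10. ¬◇(¬r ∧ (¬s → ¬q)), w1
11. ¬(¬r ∧ (¬s → ¬q)), w1
12. ¬(¬s → ¬q), w1
13. ¬s, w1
14. q, w1
Accessibility: w0Rw0, w0Rw1, w1Rw1
Complete open branch: countermodel on an S4-frame, so not valid in S4, nor in K, T (the same frame is also a K-frame and a T-frame).
S5-tableau for the negation ¬(((¬r ∧ (¬s → ¬q)) → □◇(¬r ∧ (¬s → ¬q))) ∨ (¬s ∧ ¬q)):
1. ¬(((¬r ∧ (¬s → ¬q)) → □◇(¬r ∧ (¬s → ¬q))) ∨ (¬s ∧ ¬q)), w0
2. ¬((¬r ∧ (¬s → ¬q)) → □◇(¬r ∧ (¬s → ¬q))), w0
3. ¬(¬s ∧ ¬q), w0
4. ¬r ∧ (¬s → ¬q), w0
5. ¬□◇(¬r ∧ (¬s → ¬q)), w0
6. ¬r, w0
7. ¬s → ¬q, w0
8. q, w0
9. s, w0
10. ¬◇(¬r ∧ (¬s → ¬q)), w1
11. ¬(¬r ∧ (¬s → ¬q)), w0
12. ¬(¬r ∧ (¬s → ¬q)), w1
13. ¬(¬s → ¬q), w0
14. ¬s, w0
Accessibility: w0Rw0, w0Rw1, w1Rw0, w1Rw1
Branch closes: s and ¬s both at w0.
Every branch closes (one shown): valid in S5.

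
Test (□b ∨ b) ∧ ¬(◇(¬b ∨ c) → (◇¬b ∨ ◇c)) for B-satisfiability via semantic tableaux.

1. (□b ∨ b) ∧ ¬(◇(¬b ∨ c) → (◇¬b ∨ ◇c)), w0
2. □b ∨ b, w0   [∧-rule on 1]
3. ¬(◇(¬b ∨ c) → (◇¬b ∨ ◇c)), w0   [∧-rule on 1]
4. ◇(¬b ∨ c), w0   [¬→-rule on 3]
5. ¬(◇¬b ∨ ◇c), w0   [¬→-rule on 3]
6. ¬◇¬b, w0   [¬∨-rule on 5]
7. ¬◇c, w0   [¬∨-rule on 5]
8. b, w0   [¬◇-rule on 6 via w0Rw0]
9. ¬c, w0   [¬◇-rule on 7 via w0Rw0]
10. ¬b ∨ c, w1   [◇-rule on 4: fresh world w1, w0Rw1]
11. b, w1   [¬◇-rule on 6 via w0Rw1]
12. ¬c, w1   [¬◇-rule on 7 via w0Rw1]
13. c, w1   [∨-rule on 10 (branches; this branch)]
Accessibility: w0Rw0, w0Rw1, w1Rw0, w1Rw1
Branch closes: c and ¬c both at w1.
All branches of the tableau close; one closing branch shown above.

No, unsatisfiable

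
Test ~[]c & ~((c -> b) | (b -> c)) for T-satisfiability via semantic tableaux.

Unsatisfiable (every branch closes)

1. ~[]c & ~((c -> b) | (b -> c)), w0
2. ~[]c, w0
3. ~((c -> b) | (b -> c)), w0
4. ~(c -> b), w0
5. ~(b -> c), w0
6. c, w0
7. ~b, w0
8. b, w0
9. ~c, w0
Accessibility: w0Rw0
Branch closes: b and ~b both at w0.
All branches of the tableau close; one closing branch shown above.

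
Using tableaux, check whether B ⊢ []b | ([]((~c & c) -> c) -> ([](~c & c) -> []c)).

Tableau for the negation ~([]b | ([]((~c & c) -> c) -> ([](~c & c) -> []c))):
1. ~([]b | ([]((~c & c) -> c) -> ([](~c & c) -> []c))), w0
2. ~[]b, w0
3. ~([]((~c & c) -> c) -> ([](~c & c) -> []c)), w0
4. []((~c & c) -> c), w0
5. ~([](~c & c) -> []c), w0
6. [](~c & c), w0
7. ~[]c, w0
8. (~c & c) -> c, w0
9. ~c & c, w0
10. ~c, w0
11. c, w0
Accessibility: w0Rw0
Branch closes: c and ~c both at w0.
Every branch of the negation's tableau closes; the branch above is one of them.

Yes, valid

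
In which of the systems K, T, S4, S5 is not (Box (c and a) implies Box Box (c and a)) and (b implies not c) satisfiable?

K, T

T-tableau for the formula:
1. not (Box (c and a) implies Box Box (c and a)) and (b implies not c), u
2. not (Box (c and a) implies Box Box (c and a)), u
3. b implies not c, u
4. Box (c and a), u
5. not Box Box (c and a), u
6. c and a, u
7. c, u
8. a, u
9. not b, u
10. not Box (c and a), v
11. c and a, v
12. c, v
13. a, v
14. not (c and a), w
15. not a, w
Accessibility: uRu, uRv, vRv, vRw, wRw
Complete open branch: satisfiable in T, hence also in K (this T-model is also a K-model).
S4-tableau for the formula:
1. not (Box (c and a) implies Box Box (c and a)) and (b implies not c), u
2. not (Box (c and a) implies Box Box (c and a)), u
3. b implies not c, u
4. Box (c and a), u
5. not Box Box (c and a), u
6. c and a, u
7. c, u
8. a, u
9. not b, u
10. not Box (c and a), v
11. c and a, v
12. c, v
13. a, v
14. not (c and a), w
15. c and a, w
16. c, w
17. a, w
18. not a, w
Accessibility: uRu, uRv, uRw, vRv, vRw, wRw
Branch closes: a and not a both at w.
Every branch closes (one shown): unsatisfiable in S4, hence also in S5 (every S5-frame is an S4-frame).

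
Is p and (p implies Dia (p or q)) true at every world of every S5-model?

Not valid

Tableau for the negation not (p and (p implies Dia (p or q))):
1. not (p and (p implies Dia (p or q))), u
2. not p, u
Accessibility: uRu
The negation has an open branch (countermodel exists).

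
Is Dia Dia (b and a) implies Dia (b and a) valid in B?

Tableau for the negation not (Dia Dia (b and a) implies Dia (b and a)):
1. not (Dia Dia (b and a) implies Dia (b and a)), w0
2. Dia Dia (b and a), w0
3. not Dia (b and a), w0
4. not (b and a), w0
5. not a, w0
6. Dia (b and a), w1
7. not (b and a), w1
8. not a, w1
9. b and a, w2
10. b, w2
11. a, w2
Accessibility: w0Rw0, w0Rw1, w1Rw0, w1Rw1, w1Rw2, w2Rw1, w2Rw2
The negation has an open branch (countermodel exists).

Invalid (countermodel exists)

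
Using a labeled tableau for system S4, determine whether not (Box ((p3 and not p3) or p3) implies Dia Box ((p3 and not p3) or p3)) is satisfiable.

1. not (Box ((p3 and not p3) or p3) implies Dia Box ((p3 and not p3) or p3)), u
2. Box ((p3 and not p3) or p3), u
3. not Dia Box ((p3 and not p3) or p3), u
4. (p3 and not p3) or p3, u
5. not Box ((p3 and not p3) or p3), u
6. p3, u
7. not ((p3 and not p3) or p3), v
8. not (p3 and not p3), v
9. not p3, v
10. (p3 and not p3) or p3, v
11. not Box ((p3 and not p3) or p3), v
12. p3 and not p3, v
13. p3, v
Accessibility: uRu, uRv, vRv
Branch closes: p3 and not p3 both at v.
Every branch closes; the branch above is one of them.

Unsatisfiable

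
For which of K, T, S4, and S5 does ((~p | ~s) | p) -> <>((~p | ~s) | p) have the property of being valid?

T, S4, S5

K-tableau for the negation ~(((~p | ~s) | p) -> <>((~p | ~s) | p)):
1. ~(((~p | ~s) | p) -> <>((~p | ~s) | p)), u
2. (~p | ~s) | p, u
3. ~<>((~p | ~s) | p), u
4. p, u
Complete open branch: countermodel on a K-frame, so not valid in K.
T-tableau for the negation ~(((~p | ~s) | p) -> <>((~p | ~s) | p)):
1. ~(((~p | ~s) | p) -> <>((~p | ~s) | p)), u
2. (~p | ~s) | p, u
3. ~<>((~p | ~s) | p), u
4. ~((~p | ~s) | p), u
5. ~(~p | ~s), u
6. ~p, u
7. p, u
8. s, u
Accessibility: uRu
Branch closes: p and ~p both at u.
Every branch closes (one shown): valid in T, hence also in S4, S5 (every theorem of T is a theorem of S4 and S5).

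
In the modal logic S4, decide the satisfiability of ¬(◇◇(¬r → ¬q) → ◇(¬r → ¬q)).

Unsatisfiable

1. ¬(◇◇(¬r → ¬q) → ◇(¬r → ¬q)), 0
2. ◇◇(¬r → ¬q), 0
3. ¬◇(¬r → ¬q), 0
4. ¬(¬r → ¬q), 0
5. ¬r, 0
6. q, 0
7. ◇(¬r → ¬q), 1
8. ¬(¬r → ¬q), 1
9. ¬r, 1
10. q, 1
11. ¬r → ¬q, 2
12. ¬(¬r → ¬q), 2
13. ¬r, 2
14. q, 2
15. ¬q, 2
Accessibility: 0R0, 0R1, 0R2, 1R1, 1R2, 2R2
Branch closes: q and ¬q both at 2.
Every branch closes; the branch above is one of them.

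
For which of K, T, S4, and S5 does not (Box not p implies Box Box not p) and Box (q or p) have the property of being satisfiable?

K, T

S4-tableau for the formula:
1. not (Box not p implies Box Box not p) and Box (q or p), 0
2. not (Box not p implies Box Box not p), 0
3. Box (q or p), 0
4. Box not p, 0
5. not Box Box not p, 0
6. q or p, 0
7. not p, 0
8. q, 0
9. not Box not p, 1
10. q or p, 1
11. not p, 1
12. q, 1
13. p, 2
14. q or p, 2
15. not p, 2
Accessibility: 0R0, 0R1, 0R2, 1R1, 1R2, 2R2
Branch closes: p and not p both at 2.
Every branch closes (one shown): unsatisfiable in S4, hence also in S5 (every S5-frame is an S4-frame).
T-tableau for the formula:
1. not (Box not p implies Box Box not p) and Box (q or p), 0
2. not (Box not p implies Box Box not p), 0
3. Box (q or p), 0
4. Box not p, 0
5. not Box Box not p, 0
6. q or p, 0
7. not p, 0
8. q, 0
9. not Box not p, 1
10. q or p, 1
11. not p, 1
12. q, 1
13. p, 2
Accessibility: 0R0, 0R1, 1R1, 1R2, 2R2
Complete open branch: satisfiable in T, hence also in K (this T-model is also a K-model).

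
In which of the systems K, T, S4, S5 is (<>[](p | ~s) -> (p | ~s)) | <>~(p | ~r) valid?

S5

S5-tableau for the negation ~((<>[](p | ~s) -> (p | ~s)) | <>~(p | ~r)):
1. ~((<>[](p | ~s) -> (p | ~s)) | <>~(p | ~r)), w0
2. ~(<>[](p | ~s) -> (p | ~s)), w0
3. ~<>~(p | ~r), w0
4. <>[](p | ~s), w0
5. ~(p | ~s), w0
6. ~p, w0
7. s, w0
8. p | ~r, w0
9. ~r, w0
10. [](p | ~s), w1
11. p | ~r, w1
12. p | ~s, w0
13. p | ~s, w1
14. ~r, w1
15. ~s, w0
Accessibility: w0Rw0, w0Rw1, w1Rw0, w1Rw1
Branch closes: s and ~s both at w0.
Every branch closes (one shown): valid in S5.
S4-tableau for the negation ~((<>[](p | ~s) -> (p | ~s)) | <>~(p | ~r)):
1. ~((<>[](p | ~s) -> (p | ~s)) | <>~(p | ~r)), w0
2. ~(<>[](p | ~s) -> (p | ~s)), w0
3. ~<>~(p | ~r), w0
4. <>[](p | ~s), w0
5. ~(p | ~s), w0
6. ~p, w0
7. s, w0
8. p | ~r, w0
9. ~r, w0
10. [](p | ~s), w1
11. p | ~r, w1
12. p | ~s, w1
13. ~r, w1
14. ~s, w1
Accessibility: w0Rw0, w0Rw1, w1Rw1
Complete open branch: countermodel on an S4-frame, so not valid in S4, nor in K, T (the same frame is also a K-frame and a T-frame).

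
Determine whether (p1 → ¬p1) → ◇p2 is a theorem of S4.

Not valid

Tableau for the negation ¬((p1 → ¬p1) → ◇p2):
1. ¬((p1 → ¬p1) → ◇p2), 0
2. p1 → ¬p1, 0
3. ¬◇p2, 0
4. ¬p2, 0
5. ¬p1, 0
Accessibility: 0R0
The negation has an open branch (countermodel exists).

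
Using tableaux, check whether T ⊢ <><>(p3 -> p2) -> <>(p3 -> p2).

Tableau for the negation ~(<><>(p3 -> p2) -> <>(p3 -> p2)):
1. ~(<><>(p3 -> p2) -> <>(p3 -> p2)), w0
2. <><>(p3 -> p2), w0
3. ~<>(p3 -> p2), w0
4. ~(p3 -> p2), w0
5. p3, w0
6. ~p2, w0
7. <>(p3 -> p2), w1
8. ~(p3 -> p2), w1
9. p3, w1
10. ~p2, w1
11. p3 -> p2, w2
12. p2, w2
Accessibility: w0Rw0, w0Rw1, w1Rw1, w1Rw2, w2Rw2
The negation has an open branch (countermodel exists).

Invalid (countermodel exists)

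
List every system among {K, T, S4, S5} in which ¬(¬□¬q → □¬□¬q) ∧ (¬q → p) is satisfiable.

K, T, S4

S4-tableau for the formula:
1. ¬(¬□¬q → □¬□¬q) ∧ (¬q → p), w0
2. ¬(¬□¬q → □¬□¬q), w0
3. ¬q → p, w0
4. ¬□¬q, w0
5. ¬□¬□¬q, w0
6. p, w0
7. q, w1
8. □¬q, w2
9. ¬q, w2
Accessibility: w0Rw0, w0Rw1, w0Rw2, w1Rw1, w2Rw2
Complete open branch: satisfiable in S4, hence also in K, T (this S4-model is also a K-model and a T-model).
S5-tableau for the formula:
1. ¬(¬□¬q → □¬□¬q) ∧ (¬q → p), w0
2. ¬(¬□¬q → □¬□¬q), w0
3. ¬q → p, w0
4. ¬□¬q, w0
5. ¬□¬□¬q, w0
6. p, w0
7. q, w1
8. □¬q, w2
9. ¬q, w0
10. ¬q, w1
Accessibility: w0Rw0, w0Rw1, w0Rw2, w1Rw0, w1Rw1, w1Rw2, w2Rw0, w2Rw1, w2Rw2
Branch closes: q and ¬q both at w1.
Every branch closes (one shown): unsatisfiable in S5.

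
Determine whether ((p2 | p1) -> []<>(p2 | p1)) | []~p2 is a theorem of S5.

Valid in S5

Tableau for the negation ~(((p2 | p1) -> []<>(p2 | p1)) | []~p2):
1. ~(((p2 | p1) -> []<>(p2 | p1)) | []~p2), 0
2. ~((p2 | p1) -> []<>(p2 | p1)), 0   [~|-rule on 1]
3. ~[]~p2, 0   [~|-rule on 1]
4. p2 | p1, 0   [~->-rule on 2]
5. ~[]<>(p2 | p1), 0   [~->-rule on 2]
6. p1, 0   [|-rule on 4 (branches; this branch)]
7. p2, 1   [~[]-rule on 3: fresh world 1, 0R1]
8. ~<>(p2 | p1), 2   [~[]-rule on 5: fresh world 2, 0R2]
9. ~(p2 | p1), 0   [~<>-rule on 8 via 2R0]
10. ~p2, 0   [~|-rule on 9]
11. ~p1, 0   [~|-rule on 9]
Accessibility: 0R0, 0R1, 0R2, 1R0, 1R1, 1R2, 2R0, 2R1, 2R2
Branch closes: p1 and ~p1 both at 0.
Every branch of the negation's tableau closes; the branch above is one of them.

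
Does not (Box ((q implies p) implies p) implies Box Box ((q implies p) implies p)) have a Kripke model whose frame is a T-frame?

1. not (Box ((q implies p) implies p) implies Box Box ((q implies p) implies p)), 0
2. Box ((q implies p) implies p), 0
3. not Box Box ((q implies p) implies p), 0
4. (q implies p) implies p, 0
5. p, 0
6. not Box ((q implies p) implies p), 1
7. (q implies p) implies p, 1
8. p, 1
9. not ((q implies p) implies p), 2
10. q implies p, 2
11. not p, 2
12. not q, 2
Accessibility: 0R0, 0R1, 1R1, 1R2, 2R2

Satisfiable (open branch found)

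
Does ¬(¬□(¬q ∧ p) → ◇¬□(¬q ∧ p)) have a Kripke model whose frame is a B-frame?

Unsatisfiable (every branch closes)

1. ¬(¬□(¬q ∧ p) → ◇¬□(¬q ∧ p)), 0
2. ¬□(¬q ∧ p), 0
3. ¬◇¬□(¬q ∧ p), 0
4. □(¬q ∧ p), 0
5. ¬q ∧ p, 0
6. ¬q, 0
7. p, 0
8. ¬(¬q ∧ p), 1
9. □(¬q ∧ p), 1
10. ¬q ∧ p, 1
11. ¬q, 1
12. p, 1
13. ¬p, 1
Accessibility: 0R0, 0R1, 1R0, 1R1
Branch closes: p and ¬p both at 1.
(One branch shown.) All branches close.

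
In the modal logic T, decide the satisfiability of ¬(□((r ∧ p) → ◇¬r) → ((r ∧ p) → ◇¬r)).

Unsatisfiable (every branch closes)

1. ¬(□((r ∧ p) → ◇¬r) → ((r ∧ p) → ◇¬r)), u
2. □((r ∧ p) → ◇¬r), u
3. ¬((r ∧ p) → ◇¬r), u
4. r ∧ p, u
5. ¬◇¬r, u
6. r, u
7. p, u
8. (r ∧ p) → ◇¬r, u
9. ◇¬r, u
10. ¬r, v
11. (r ∧ p) → ◇¬r, v
12. r, v
Accessibility: uRu, uRv, vRv
Branch closes: r and ¬r both at v.
Every branch closes; the branch above is one of them.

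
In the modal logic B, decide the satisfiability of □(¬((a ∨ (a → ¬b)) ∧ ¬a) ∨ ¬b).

1. □(¬((a ∨ (a → ¬b)) ∧ ¬a) ∨ ¬b), 0
2. ¬((a ∨ (a → ¬b)) ∧ ¬a) ∨ ¬b, 0
3. ¬b, 0
Accessibility: 0R0

Satisfiable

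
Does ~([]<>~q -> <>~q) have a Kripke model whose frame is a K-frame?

Satisfiable

1. ~([]<>~q -> <>~q), 0
2. []<>~q, 0
3. ~<>~q, 0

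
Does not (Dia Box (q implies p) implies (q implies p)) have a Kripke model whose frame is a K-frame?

Yes, satisfiable

1. not (Dia Box (q implies p) implies (q implies p)), w0
2. Dia Box (q implies p), w0   [neg-implies-rule on 1]
3. not (q implies p), w0   [neg-implies-rule on 1]
4. q, w0   [neg-implies-rule on 3]
5. not p, w0   [neg-implies-rule on 3]
6. Box (q implies p), w1   [Dia-rule on 2: fresh world w1, w0Rw1]
Accessibility: w0Rw1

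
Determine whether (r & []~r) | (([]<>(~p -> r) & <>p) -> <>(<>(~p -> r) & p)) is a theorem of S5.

Yes, valid

Tableau for the negation ~((r & []~r) | (([]<>(~p -> r) & <>p) -> <>(<>(~p -> r) & p))):
1. ~((r & []~r) | (([]<>(~p -> r) & <>p) -> <>(<>(~p -> r) & p))), u
2. ~(r & []~r), u   [~|-rule on 1]
3. ~(([]<>(~p -> r) & <>p) -> <>(<>(~p -> r) & p)), u   [~|-rule on 1]
4. []<>(~p -> r) & <>p, u   [~->-rule on 3]
5. ~<>(<>(~p -> r) & p), u   [~->-rule on 3]
6. []<>(~p -> r), u   [&-rule on 4]
7. <>p, u   [&-rule on 4]
8. ~(<>(~p -> r) & p), u   [~<>-rule on 5 via uRu]
9. <>(~p -> r), u   [[]-rule on 6 via uRu]
10. ~[]~r, u   [~&-rule on 2 (branches; this branch)]
11. ~p, u   [~&-rule on 8 (branches; this branch)]
12. p, v   [<>-rule on 7: fresh world v, uRv]
13. ~(<>(~p -> r) & p), v   [~<>-rule on 5 via uRv]
14. <>(~p -> r), v   [[]-rule on 6 via uRv]
15. ~<>(~p -> r), v   [~&-rule on 13 (branches; this branch)]
16. ~(~p -> r), u   [~<>-rule on 15 via vRu]
17. ~r, u   [~->-rule on 16]
18. ~(~p -> r), v   [~<>-rule on 15 via vRv]
19. ~p, v   [~->-rule on 18]
20. ~r, v   [~->-rule on 18]
Accessibility: uRu, uRv, vRu, vRv
Branch closes: p and ~p both at v.
All branches of the negation close; one closing branch shown above.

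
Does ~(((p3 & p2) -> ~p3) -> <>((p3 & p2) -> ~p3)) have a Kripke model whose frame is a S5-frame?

Unsatisfiable

1. ~(((p3 & p2) -> ~p3) -> <>((p3 & p2) -> ~p3)), u
2. (p3 & p2) -> ~p3, u   [~->-rule on 1]
3. ~<>((p3 & p2) -> ~p3), u   [~->-rule on 1]
4. ~((p3 & p2) -> ~p3), u   [~<>-rule on 3 via uRu]
5. p3 & p2, u   [~->-rule on 4]
6. p3, u   [~->-rule on 4]
7. p2, u   [&-rule on 5]
8. ~(p3 & p2), u   [->-rule on 2 (branches; this branch)]
9. ~p2, u   [~&-rule on 8 (branches; this branch)]
Accessibility: uRu
Branch closes: p2 and ~p2 both at u.
Every branch closes; the branch above is one of them.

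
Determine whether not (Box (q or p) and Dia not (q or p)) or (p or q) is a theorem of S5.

Valid in S5

Tableau for the negation not (not (Box (q or p) and Dia not (q or p)) or (p or q)):
1. not (not (Box (q or p) and Dia not (q or p)) or (p or q)), w0
2. Box (q or p) and Dia not (q or p), w0
3. not (p or q), w0
4. Box (q or p), w0
5. Dia not (q or p), w0
6. not p, w0
7. not q, w0
8. q or p, w0
9. p, w0
Accessibility: w0Rw0
Branch closes: p and not p both at w0.
Every branch of the negation's tableau closes; the branch above is one of them.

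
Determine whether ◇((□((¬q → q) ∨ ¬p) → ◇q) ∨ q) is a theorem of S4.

Not valid

Tableau for the negation ¬◇((□((¬q → q) ∨ ¬p) → ◇q) ∨ q):
1. ¬◇((□((¬q → q) ∨ ¬p) → ◇q) ∨ q), 0
2. ¬((□((¬q → q) ∨ ¬p) → ◇q) ∨ q), 0   [¬◇-rule on 1 via 0R0]
3. ¬(□((¬q → q) ∨ ¬p) → ◇q), 0   [¬∨-rule on 2]
4. ¬q, 0   [¬∨-rule on 2]
5. □((¬q → q) ∨ ¬p), 0   [¬→-rule on 3]
6. ¬◇q, 0   [¬→-rule on 3]
7. (¬q → q) ∨ ¬p, 0   [□-rule on 5 via 0R0]
8. ¬p, 0   [∨-rule on 7 (branches; this branch)]
Accessibility: 0R0
The negation has an open branch (countermodel exists).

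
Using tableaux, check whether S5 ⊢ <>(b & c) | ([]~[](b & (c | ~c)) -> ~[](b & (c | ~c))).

Tableau for the negation ~(<>(b & c) | ([]~[](b & (c | ~c)) -> ~[](b & (c | ~c)))):
1. ~(<>(b & c) | ([]~[](b & (c | ~c)) -> ~[](b & (c | ~c)))), w0
2. ~<>(b & c), w0   [~|-rule on 1]
3. ~([]~[](b & (c | ~c)) -> ~[](b & (c | ~c))), w0   [~|-rule on 1]
4. []~[](b & (c | ~c)), w0   [~->-rule on 3]
5. [](b & (c | ~c)), w0   [~->-rule on 3]
6. ~(b & c), w0   [~<>-rule on 2 via w0Rw0]
7. ~[](b & (c | ~c)), w0   [[]-rule on 4 via w0Rw0]
8. b & (c | ~c), w0   [[]-rule on 5 via w0Rw0]
9. b, w0   [&-rule on 8]
10. c | ~c, w0   [&-rule on 8]
11. ~c, w0   [~&-rule on 6 (branches; this branch)]
12. ~(b & (c | ~c)), w1   [~[]-rule on 7: fresh world w1, w0Rw1]
13. ~(b & c), w1   [~<>-rule on 2 via w0Rw1]
14. ~[](b & (c | ~c)), w1   [[]-rule on 4 via w0Rw1]
15. b & (c | ~c), w1   [[]-rule on 5 via w0Rw1]
16. b, w1   [&-rule on 15]
17. c | ~c, w1   [&-rule on 15]
18. ~(c | ~c), w1   [~&-rule on 12 (branches; this branch)]
19. ~c, w1   [~|-rule on 18]
20. c, w1   [~|-rule on 18]
Accessibility: w0Rw0, w0Rw1, w1Rw0, w1Rw1
Branch closes: c and ~c both at w1.
All branches of the negation close; one closing branch shown above.

Valid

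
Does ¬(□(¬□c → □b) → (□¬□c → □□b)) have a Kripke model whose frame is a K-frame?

Unsatisfiable (every branch closes)

1. ¬(□(¬□c → □b) → (□¬□c → □□b)), w0
2. □(¬□c → □b), w0
3. ¬(□¬□c → □□b), w0
4. □¬□c, w0
5. ¬□□b, w0
6. ¬□b, w1
7. ¬□c → □b, w1
8. ¬□c, w1
9. □c, w1
10. ¬b, w2
11. c, w2
12. ¬c, w3
13. c, w3
Accessibility: w0Rw1, w1Rw2, w1Rw3
Branch closes: c and ¬c both at w3.
(One branch shown.) All branches close.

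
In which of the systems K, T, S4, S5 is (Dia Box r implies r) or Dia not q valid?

S5-tableau for the negation not ((Dia Box r implies r) or Dia not q):
1. not ((Dia Box r implies r) or Dia not q), u
2. not (Dia Box r implies r), u
3. not Dia not q, u
4. Dia Box r, u
5. not r, u
6. q, u
7. Box r, v
8. q, v
9. r, u
Accessibility: uRu, uRv, vRu, vRv
Branch closes: r and not r both at u.
Every branch closes (one shown): valid in S5.
S4-tableau for the negation not ((Dia Box r implies r) or Dia not q):
1. not ((Dia Box r implies r) or Dia not q), u
2. not (Dia Box r implies r), u
3. not Dia not q, u
4. Dia Box r, u
5. not r, u
6. q, u
7. Box r, v
8. q, v
9. r, v
Accessibility: uRu, uRv, vRv
Complete open branch: countermodel on an S4-frame, so not valid in S4, nor in K, T (the same frame is also a K-frame and a T-frame).

S5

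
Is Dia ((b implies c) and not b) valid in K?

No, not valid

Tableau for the negation not Dia ((b implies c) and not b):
1. not Dia ((b implies c) and not b), u
The negation has an open branch (countermodel exists).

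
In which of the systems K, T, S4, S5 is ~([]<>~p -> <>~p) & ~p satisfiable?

K

T-tableau for the formula:
1. ~([]<>~p -> <>~p) & ~p, 0
2. ~([]<>~p -> <>~p), 0   [&-rule on 1]
3. ~p, 0   [&-rule on 1]
4. []<>~p, 0   [~->-rule on 2]
5. ~<>~p, 0   [~->-rule on 2]
6. <>~p, 0   [[]-rule on 4 via 0R0]
7. p, 0   [~<>-rule on 5 via 0R0]
Accessibility: 0R0
Branch closes: p and ~p both at 0.
Every branch closes (one shown): unsatisfiable in T, hence also in S4, S5 (every S4/S5-frame is a T-frame).
K-tableau for the formula:
1. ~([]<>~p -> <>~p) & ~p, 0
2. ~([]<>~p -> <>~p), 0   [&-rule on 1]
3. ~p, 0   [&-rule on 1]
4. []<>~p, 0   [~->-rule on 2]
5. ~<>~p, 0   [~->-rule on 2]
Complete open branch: satisfiable in K.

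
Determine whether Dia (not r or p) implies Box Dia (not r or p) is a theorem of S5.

Valid

Tableau for the negation not (Dia (not r or p) implies Box Dia (not r or p)):
1. not (Dia (not r or p) implies Box Dia (not r or p)), w0
2. Dia (not r or p), w0
3. not Box Dia (not r or p), w0
4. not r or p, w1
5. p, w1
6. not Dia (not r or p), w2
7. not (not r or p), w0
8. r, w0
9. not p, w0
10. not (not r or p), w1
11. r, w1
12. not p, w1
Accessibility: w0Rw0, w0Rw1, w0Rw2, w1Rw0, w1Rw1, w1Rw2, w2Rw0, w2Rw1, w2Rw2
Branch closes: p and not p both at w1.
Every branch of the negation's tableau closes; the branch above is one of them.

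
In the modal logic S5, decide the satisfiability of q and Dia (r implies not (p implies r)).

Satisfiable

1. q and Dia (r implies not (p implies r)), 0
2. q, 0
3. Dia (r implies not (p implies r)), 0
4. r implies not (p implies r), 1
5. not (p implies r), 1
6. p, 1
7. not r, 1
Accessibility: 0R0, 0R1, 1R0, 1R1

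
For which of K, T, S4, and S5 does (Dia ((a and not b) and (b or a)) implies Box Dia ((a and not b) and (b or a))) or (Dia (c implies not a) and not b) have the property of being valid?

S5

S4-tableau for the negation not ((Dia ((a and not b) and (b or a)) implies Box Dia ((a and not b) and (b or a))) or (Dia (c implies not a) and not b)):
1. not ((Dia ((a and not b) and (b or a)) implies Box Dia ((a and not b) and (b or a))) or (Dia (c implies not a) and not b)), u
2. not (Dia ((a and not b) and (b or a)) implies Box Dia ((a and not b) and (b or a))), u
3. not (Dia (c implies not a) and not b), u
4. Dia ((a and not b) and (b or a)), u
5. not Box Dia ((a and not b) and (b or a)), u
6. b, u
7. (a and not b) and (b or a), v
8. a and not b, v
9. b or a, v
10. a, v
11. not b, v
12. not Dia ((a and not b) and (b or a)), w
13. not ((a and not b) and (b or a)), w
14. not (b or a), w
15. not b, w
16. not a, w
Accessibility: uRu, uRv, uRw, vRv, wRw
Complete open branch: countermodel on an S4-frame, so not valid in S4, nor in K, T (the same frame is also a K-frame and a T-frame).
S5-tableau for the negation not ((Dia ((a and not b) and (b or a)) implies Box Dia ((a and not b) and (b or a))) or (Dia (c implies not a) and not b)):
1. not ((Dia ((a and not b) and (b or a)) implies Box Dia ((a and not b) and (b or a))) or (Dia (c implies not a) and not b)), u
2. not (Dia ((a and not b) and (b or a)) implies Box Dia ((a and not b) and (b or a))), u
3. not (Dia (c implies not a) and not b), u
4. Dia ((a and not b) and (b or a)), u
5. not Box Dia ((a and not b) and (b or a)), u
6. not Dia (c implies not a), u
7. not (c implies not a), u
8. c, u
9. a, u
10. (a and not b) and (b or a), v
11. a and not b, v
12. b or a, v
13. a, v
14. not b, v
15. not (c implies not a), v
16. c, v
17. not Dia ((a and not b) and (b or a)), w
18. not (c implies not a), w
19. c, w
20. a, w
21. not ((a and not b) and (b or a)), u
22. not ((a and not b) and (b or a)), v
23. not ((a and not b) and (b or a)), w
24. not (a and not b), u
25. not (a and not b), v
26. not (a and not b), w
27. b, u
28. b, v
Accessibility: uRu, uRv, uRw, vRu, vRv, vRw, wRu, wRv, wRw
Branch closes: b and not b both at v.
Every branch closes (one shown): valid in S5.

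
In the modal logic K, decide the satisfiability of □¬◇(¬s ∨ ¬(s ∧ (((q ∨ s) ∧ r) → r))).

Satisfiable (open branch found)

1. □¬◇(¬s ∨ ¬(s ∧ (((q ∨ s) ∧ r) → r))), w0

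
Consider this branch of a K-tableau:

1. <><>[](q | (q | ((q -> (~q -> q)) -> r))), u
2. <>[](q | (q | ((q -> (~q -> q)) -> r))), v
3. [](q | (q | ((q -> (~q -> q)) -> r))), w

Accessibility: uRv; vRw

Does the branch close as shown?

Not closed

No atom appears with both signs at the same world.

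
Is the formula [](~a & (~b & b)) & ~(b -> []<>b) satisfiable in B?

1. [](~a & (~b & b)) & ~(b -> []<>b), 0
2. [](~a & (~b & b)), 0
3. ~(b -> []<>b), 0
4. b, 0
5. ~[]<>b, 0
6. ~a & (~b & b), 0
7. ~a, 0
8. ~b & b, 0
9. ~b, 0
Accessibility: 0R0
Branch closes: b and ~b both at 0.
(One branch shown.) All branches close.

Unsatisfiable (every branch closes)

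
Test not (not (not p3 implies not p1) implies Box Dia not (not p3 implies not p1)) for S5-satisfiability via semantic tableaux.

Unsatisfiable (every branch closes)

1. not (not (not p3 implies not p1) implies Box Dia not (not p3 implies not p1)), 0
2. not (not p3 implies not p1), 0
3. not Box Dia not (not p3 implies not p1), 0
4. not p3, 0
5. p1, 0
6. not Dia not (not p3 implies not p1), 1
7. not p3 implies not p1, 0
8. not p3 implies not p1, 1
9. not p1, 0
Accessibility: 0R0, 0R1, 1R0, 1R1
Branch closes: p1 and not p1 both at 0.
All branches of the tableau close; one closing branch shown above.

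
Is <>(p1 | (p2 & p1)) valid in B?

Not valid

Tableau for the negation ~<>(p1 | (p2 & p1)):
1. ~<>(p1 | (p2 & p1)), w0
2. ~(p1 | (p2 & p1)), w0
3. ~p1, w0
4. ~(p2 & p1), w0
Accessibility: w0Rw0
The negation has an open branch (countermodel exists).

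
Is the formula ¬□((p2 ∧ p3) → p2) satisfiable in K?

No, unsatisfiable

1. ¬□((p2 ∧ p3) → p2), 0
2. ¬((p2 ∧ p3) → p2), 1
3. p2 ∧ p3, 1
4. ¬p2, 1
5. p2, 1
6. p3, 1
Accessibility: 0R1
Branch closes: p2 and ¬p2 both at 1.
Every branch closes; the branch above is one of them.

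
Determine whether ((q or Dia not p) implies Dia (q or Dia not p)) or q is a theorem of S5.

Valid in S5

Tableau for the negation not (((q or Dia not p) implies Dia (q or Dia not p)) or q):
1. not (((q or Dia not p) implies Dia (q or Dia not p)) or q), w0
2. not ((q or Dia not p) implies Dia (q or Dia not p)), w0   [neg-or-rule on 1]
3. not q, w0   [neg-or-rule on 1]
4. q or Dia not p, w0   [neg-implies-rule on 2]
5. not Dia (q or Dia not p), w0   [neg-implies-rule on 2]
6. not (q or Dia not p), w0   [neg-Dia-rule on 5 via w0Rw0]
7. not Dia not p, w0   [neg-or-rule on 6]
8. p, w0   [neg-Dia-rule on 7 via w0Rw0]
9. Dia not p, w0   [or-rule on 4 (branches; this branch)]
10. not p, w1   [Dia-rule on 9: fresh world w1, w0Rw1]
11. not (q or Dia not p), w1   [neg-Dia-rule on 5 via w0Rw1]
12. not q, w1   [neg-or-rule on 11]
13. not Dia not p, w1   [neg-or-rule on 11]
14. p, w1   [neg-Dia-rule on 7 via w0Rw1]
Accessibility: w0Rw0, w0Rw1, w1Rw0, w1Rw1
Branch closes: p and not p both at w1.
All branches of the negation close; one closing branch shown above.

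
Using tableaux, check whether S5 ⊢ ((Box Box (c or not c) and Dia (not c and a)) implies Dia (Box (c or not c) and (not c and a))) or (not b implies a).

Tableau for the negation not (((Box Box (c or not c) and Dia (not c and a)) implies Dia (Box (c or not c) and (not c and a))) or (not b implies a)):
1. not (((Box Box (c or not c) and Dia (not c and a)) implies Dia (Box (c or not c) and (not c and a))) or (not b implies a)), u
2. not ((Box Box (c or not c) and Dia (not c and a)) implies Dia (Box (c or not c) and (not c and a))), u
3. not (not b implies a), u
4. Box Box (c or not c) and Dia (not c and a), u
5. not Dia (Box (c or not c) and (not c and a)), u
6. not b, u
7. not a, u
8. Box Box (c or not c), u
9. Dia (not c and a), u
10. not (Box (c or not c) and (not c and a)), u
11. Box (c or not c), u
12. c or not c, u
13. not (not c and a), u
14. not c, u
15. not c and a, v
16. not c, v
17. a, v
18. not (Box (c or not c) and (not c and a)), v
19. Box (c or not c), v
20. c or not c, v
21. not Box (c or not c), v
22. not (c or not c), w
23. not c, w
24. c, w
Accessibility: uRu, uRv, uRw, vRu, vRv, vRw, wRu, wRv, wRw
Branch closes: c and not c both at w.
All branches of the negation close; one closing branch shown above.

Valid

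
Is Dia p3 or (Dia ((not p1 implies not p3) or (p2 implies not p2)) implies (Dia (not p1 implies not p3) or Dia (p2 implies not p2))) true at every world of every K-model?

Valid in K

Tableau for the negation not (Dia p3 or (Dia ((not p1 implies not p3) or (p2 implies not p2)) implies (Dia (not p1 implies not p3) or Dia (p2 implies not p2)))):
1. not (Dia p3 or (Dia ((not p1 implies not p3) or (p2 implies not p2)) implies (Dia (not p1 implies not p3) or Dia (p2 implies not p2)))), w0
2. not Dia p3, w0
3. not (Dia ((not p1 implies not p3) or (p2 implies not p2)) implies (Dia (not p1 implies not p3) or Dia (p2 implies not p2))), w0
4. Dia ((not p1 implies not p3) or (p2 implies not p2)), w0
5. not (Dia (not p1 implies not p3) or Dia (p2 implies not p2)), w0
6. not Dia (not p1 implies not p3), w0
7. not Dia (p2 implies not p2), w0
8. (not p1 implies not p3) or (p2 implies not p2), w1
9. not p3, w1
10. not (not p1 implies not p3), w1
11. not p1, w1
12. p3, w1
Accessibility: w0Rw1
Branch closes: p3 and not p3 both at w1.
All branches of the negation close; one closing branch shown above.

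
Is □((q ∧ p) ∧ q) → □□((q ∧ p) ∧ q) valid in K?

Invalid (countermodel exists)

Tableau for the negation ¬(□((q ∧ p) ∧ q) → □□((q ∧ p) ∧ q)):
1. ¬(□((q ∧ p) ∧ q) → □□((q ∧ p) ∧ q)), 0
2. □((q ∧ p) ∧ q), 0
3. ¬□□((q ∧ p) ∧ q), 0
4. ¬□((q ∧ p) ∧ q), 1
5. (q ∧ p) ∧ q, 1
6. q ∧ p, 1
7. q, 1
8. p, 1
9. ¬((q ∧ p) ∧ q), 2
10. ¬q, 2
Accessibility: 0R1, 1R2
The negation has an open branch (countermodel exists).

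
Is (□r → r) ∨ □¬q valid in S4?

Yes, valid

Tableau for the negation ¬((□r → r) ∨ □¬q):
1. ¬((□r → r) ∨ □¬q), 0
2. ¬(□r → r), 0
3. ¬□¬q, 0
4. □r, 0
5. ¬r, 0
6. r, 0
Accessibility: 0R0
Branch closes: r and ¬r both at 0.
Every branch of the negation's tableau closes; the branch above is one of them.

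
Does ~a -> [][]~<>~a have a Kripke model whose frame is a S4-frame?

1. ~a -> [][]~<>~a, w0
2. [][]~<>~a, w0
3. []~<>~a, w0
4. ~<>~a, w0
5. a, w0
Accessibility: w0Rw0

Satisfiable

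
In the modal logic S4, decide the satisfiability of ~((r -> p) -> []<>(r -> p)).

1. ~((r -> p) -> []<>(r -> p)), u
2. r -> p, u   [~->-rule on 1]
3. ~[]<>(r -> p), u   [~->-rule on 1]
4. p, u   [->-rule on 2 (branches; this branch)]
5. ~<>(r -> p), v   [~[]-rule on 3: fresh world v, uRv]
6. ~(r -> p), v   [~<>-rule on 5 via vRv]
7. r, v   [~->-rule on 6]
8. ~p, v   [~->-rule on 6]
Accessibility: uRu, uRv, vRv

Satisfiable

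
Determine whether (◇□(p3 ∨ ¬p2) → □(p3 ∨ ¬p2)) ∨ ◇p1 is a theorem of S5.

Tableau for the negation ¬((◇□(p3 ∨ ¬p2) → □(p3 ∨ ¬p2)) ∨ ◇p1):
1. ¬((◇□(p3 ∨ ¬p2) → □(p3 ∨ ¬p2)) ∨ ◇p1), u
2. ¬(◇□(p3 ∨ ¬p2) → □(p3 ∨ ¬p2)), u
3. ¬◇p1, u
4. ◇□(p3 ∨ ¬p2), u
5. ¬□(p3 ∨ ¬p2), u
6. ¬p1, u
7. □(p3 ∨ ¬p2), v
8. ¬p1, v
9. p3 ∨ ¬p2, u
10. p3 ∨ ¬p2, v
11. ¬p2, u
12. ¬p2, v
13. ¬(p3 ∨ ¬p2), w
14. ¬p3, w
15. p2, w
16. ¬p1, w
17. p3 ∨ ¬p2, w
18. ¬p2, w
Accessibility: uRu, uRv, uRw, vRu, vRv, vRw, wRu, wRv, wRw
Branch closes: p2 and ¬p2 both at w.
All branches of the negation close; one closing branch shown above.

Yes, valid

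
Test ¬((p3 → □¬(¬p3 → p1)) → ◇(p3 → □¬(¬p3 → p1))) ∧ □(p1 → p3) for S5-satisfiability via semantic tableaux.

No, unsatisfiable

1. ¬((p3 → □¬(¬p3 → p1)) → ◇(p3 → □¬(¬p3 → p1))) ∧ □(p1 → p3), w0
2. ¬((p3 → □¬(¬p3 → p1)) → ◇(p3 → □¬(¬p3 → p1))), w0
3. □(p1 → p3), w0
4. p3 → □¬(¬p3 → p1), w0
5. ¬◇(p3 → □¬(¬p3 → p1)), w0
6. p1 → p3, w0
7. ¬(p3 → □¬(¬p3 → p1)), w0
8. p3, w0
9. ¬□¬(¬p3 → p1), w0
10. □¬(¬p3 → p1), w0
11. ¬(¬p3 → p1), w0
12. ¬p3, w0
13. ¬p1, w0
Accessibility: w0Rw0
Branch closes: p3 and ¬p3 both at w0.
Every branch closes; the branch above is one of them.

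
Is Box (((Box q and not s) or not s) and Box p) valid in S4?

Tableau for the negation not Box (((Box q and not s) or not s) and Box p):
1. not Box (((Box q and not s) or not s) and Box p), 0
2. not (((Box q and not s) or not s) and Box p), 1   [neg-Box-rule on 1: fresh world 1, 0R1]
3. not Box p, 1   [neg-and-rule on 2 (branches; this branch)]
4. not p, 2   [neg-Box-rule on 3: fresh world 2, 1R2]
Accessibility: 0R0, 0R1, 0R2, 1R1, 1R2, 2R2
The negation has an open branch (countermodel exists).

Invalid (countermodel exists)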